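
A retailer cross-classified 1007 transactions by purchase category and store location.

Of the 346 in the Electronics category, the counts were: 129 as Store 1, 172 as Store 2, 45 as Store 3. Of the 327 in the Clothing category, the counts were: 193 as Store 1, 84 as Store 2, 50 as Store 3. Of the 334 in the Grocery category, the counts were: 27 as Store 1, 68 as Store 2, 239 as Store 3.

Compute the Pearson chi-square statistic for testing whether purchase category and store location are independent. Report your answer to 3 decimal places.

398.907

Row totals: 346, 327, 334. Column totals: 349, 324, 334. Grand total N = 1007.
Expected counts (row total × column total / N):
  Electronics, Store 1: 346×349/1007 = 119.9146
  Electronics, Store 2: 346×324/1007 = 111.3247
  Electronics, Store 3: 346×334/1007 = 114.7607
  Clothing, Store 1: 327×349/1007 = 113.3297
  Clothing, Store 2: 327×324/1007 = 105.2115
  Clothing, Store 3: 327×334/1007 = 108.4588
  Grocery, Store 1: 334×349/1007 = 115.7557
  Grocery, Store 2: 334×324/1007 = 107.4638
  Grocery, Store 3: 334×334/1007 = 110.7805
Contributions (O − E)²/E:
  (129 − 119.9146)²/119.9146 = 0.6884
  (172 − 111.3247)²/111.3247 = 33.0699
  (45 − 114.7607)²/114.7607 = 42.4061
  (193 − 113.3297)²/113.3297 = 56.0079
  (84 − 105.2115)²/105.2115 = 4.2764
  (50 − 108.4588)²/108.4588 = 31.5090
  (27 − 115.7557)²/115.7557 = 68.0534
  (68 − 107.4638)²/107.4638 = 14.4922
  (239 − 110.7805)²/110.7805 = 148.4037
χ² = 0.6884 + 33.0699 + 42.4061 + 56.0079 + 4.2764 + 31.5090 + 68.0534 + 14.4922 + 148.4037 = 398.907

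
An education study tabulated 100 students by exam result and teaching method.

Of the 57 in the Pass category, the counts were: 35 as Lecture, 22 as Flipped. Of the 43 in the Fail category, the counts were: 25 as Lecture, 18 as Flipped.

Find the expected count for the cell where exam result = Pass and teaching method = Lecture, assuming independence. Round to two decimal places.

34.20

Row total (Pass) = 57; column total (Lecture) = 60; grand total N = 100.
Expected count = (row total × column total) / N = 57 × 60 / 100 = 34.20.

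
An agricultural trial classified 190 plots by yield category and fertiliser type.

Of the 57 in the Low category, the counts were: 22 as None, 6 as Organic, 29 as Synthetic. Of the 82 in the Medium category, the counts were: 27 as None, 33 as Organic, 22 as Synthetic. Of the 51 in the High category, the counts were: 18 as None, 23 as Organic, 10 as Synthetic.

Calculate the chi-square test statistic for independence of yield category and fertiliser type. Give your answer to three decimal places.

Row totals: 57, 82, 51. Column totals: 67, 62, 61. Grand total N = 190.
Expected counts (row total × column total / N):
  Low, None: 57×67/190 = 20.10000
  Low, Organic: 57×62/190 = 18.60000
  Low, Synthetic: 57×61/190 = 18.30000
  Medium, None: 82×67/190 = 28.91579
  Medium, Organic: 82×62/190 = 26.75789
  Medium, Synthetic: 82×61/190 = 26.32632
  High, None: 51×67/190 = 17.98421
  High, Organic: 51×62/190 = 16.64211
  High, Synthetic: 51×61/190 = 16.37368
Contributions (O − E)²/E:
  (22 − 20.10000)²/20.10000 = 0.1796
  (6 − 18.60000)²/18.60000 = 8.5355
  (29 − 18.30000)²/18.30000 = 6.2563
  (27 − 28.91579)²/28.91579 = 0.1269
  (33 − 26.75789)²/26.75789 = 1.4562
  (22 − 26.32632)²/26.32632 = 0.7110
  (18 − 17.98421)²/17.98421 = 0.0000
  (23 − 16.64211)²/16.64211 = 2.4289
  (10 − 16.37368)²/16.37368 = 2.4810
χ² = 0.1796 + 8.5355 + 6.2563 + 0.1269 + 1.4562 + 0.7110 + 0.0000 + 2.4289 + 2.4810 = 22.175

22.175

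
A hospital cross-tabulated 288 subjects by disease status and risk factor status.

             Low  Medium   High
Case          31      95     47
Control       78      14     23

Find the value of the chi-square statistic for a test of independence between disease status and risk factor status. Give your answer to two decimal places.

Row totals: 173, 115. Column totals: 109, 109, 70. Grand total N = 288.
Expected counts (row total × column total / N):
  Case, Low: 173×109/288 = 65.476
  Case, Medium: 173×109/288 = 65.476
  Case, High: 173×70/288 = 42.049
  Control, Low: 115×109/288 = 43.524
  Control, Medium: 115×109/288 = 43.524
  Control, High: 115×70/288 = 27.951
Contributions (O − E)²/E:
  (31 − 65.476)²/65.476 = 18.1531
  (95 − 65.476)²/65.476 = 13.3128
  (47 − 42.049)²/42.049 = 0.5829
  (78 − 43.524)²/43.524 = 27.3089
  (14 − 43.524)²/43.524 = 20.0273
  (23 − 27.951)²/27.951 = 0.8770
χ² = 18.1531 + 13.3128 + 0.5829 + 27.3089 + 20.0273 + 0.8770 = 80.26

80.26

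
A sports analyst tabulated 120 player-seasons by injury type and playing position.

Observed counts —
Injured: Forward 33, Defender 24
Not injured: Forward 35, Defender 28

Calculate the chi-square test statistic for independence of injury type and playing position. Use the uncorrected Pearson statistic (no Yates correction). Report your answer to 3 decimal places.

0.067

Row totals: 57, 63. Column totals: 68, 52. Grand total N = 120.
Expected counts (row total × column total / N):
  Injured, Forward: 57×68/120 = 32.3000
  Injured, Defender: 57×52/120 = 24.7000
  Not injured, Forward: 63×68/120 = 35.7000
  Not injured, Defender: 63×52/120 = 27.3000
Contributions (O − E)²/E:
  (33 − 32.3000)²/32.3000 = 0.0152
  (24 − 24.7000)²/24.7000 = 0.0198
  (35 − 35.7000)²/35.7000 = 0.0137
  (28 − 27.3000)²/27.3000 = 0.0179
χ² = 0.0152 + 0.0198 + 0.0137 + 0.0179 = 0.067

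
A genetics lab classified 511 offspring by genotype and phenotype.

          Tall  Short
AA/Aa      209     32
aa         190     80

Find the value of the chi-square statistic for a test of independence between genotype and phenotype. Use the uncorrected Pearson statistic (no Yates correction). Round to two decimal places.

Row totals: 241, 270. Column totals: 399, 112. Grand total N = 511.
Expected counts (row total × column total / N):
  AA/Aa, Tall: 241×399/511 = 188.178
  AA/Aa, Short: 241×112/511 = 52.822
  aa, Tall: 270×399/511 = 210.822
  aa, Short: 270×112/511 = 59.178
Contributions (O − E)²/E:
  (209 − 188.178)²/188.178 = 2.3040
  (32 − 52.822)²/52.822 = 8.2079
  (190 − 210.822)²/210.822 = 2.0565
  (80 − 59.178)²/59.178 = 7.3263
χ² = 2.3040 + 8.2079 + 2.0565 + 7.3263 = 19.89

19.89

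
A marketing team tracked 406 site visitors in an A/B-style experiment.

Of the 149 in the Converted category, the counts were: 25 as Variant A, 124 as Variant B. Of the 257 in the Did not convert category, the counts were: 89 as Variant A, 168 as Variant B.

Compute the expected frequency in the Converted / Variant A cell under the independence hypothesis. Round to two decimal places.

41.84

Row total (Converted) = 149; column total (Variant A) = 114; grand total N = 406.
Expected count = (row total × column total) / N = 149 × 114 / 406 = 41.84.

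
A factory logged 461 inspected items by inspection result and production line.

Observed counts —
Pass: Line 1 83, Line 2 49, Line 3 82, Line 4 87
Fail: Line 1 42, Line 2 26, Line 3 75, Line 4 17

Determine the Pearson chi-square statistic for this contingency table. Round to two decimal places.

Row totals: 301, 160. Column totals: 125, 75, 157, 104. Grand total N = 461.
Expected counts (row total × column total / N):
  Pass, Line 1: 301×125/461 = 81.616
  Pass, Line 2: 301×75/461 = 48.970
  Pass, Line 3: 301×157/461 = 102.510
  Pass, Line 4: 301×104/461 = 67.905
  Fail, Line 1: 160×125/461 = 43.384
  Fail, Line 2: 160×75/461 = 26.030
  Fail, Line 3: 160×157/461 = 54.490
  Fail, Line 4: 160×104/461 = 36.095
Contributions (O − E)²/E:
  (83 − 81.616)²/81.616 = 0.0235
  (49 − 48.970)²/48.970 = 0.0000
  (82 − 102.510)²/102.510 = 4.1036
  (87 − 67.905)²/67.905 = 5.3695
  (42 − 43.384)²/43.384 = 0.0442
  (26 − 26.030)²/26.030 = 0.0000
  (75 − 54.490)²/54.490 = 7.7200
  (17 − 36.095)²/36.095 = 10.1016
χ² = 0.0235 + 0.0000 + 4.1036 + 5.3695 + 0.0442 + 0.0000 + 7.7200 + 10.1016 = 27.36

27.36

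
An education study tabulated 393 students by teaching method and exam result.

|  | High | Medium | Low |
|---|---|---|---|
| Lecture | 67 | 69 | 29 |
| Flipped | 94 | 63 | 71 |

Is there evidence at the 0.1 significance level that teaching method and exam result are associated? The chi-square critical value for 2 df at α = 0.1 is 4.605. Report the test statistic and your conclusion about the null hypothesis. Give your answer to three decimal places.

12.667; reject H₀

Row totals: 165, 228. Column totals: 161, 132, 100. Grand total N = 393.
Expected counts (row total × column total / N):
  Lecture, High: 165×161/393 = 67.5954
  Lecture, Medium: 165×132/393 = 55.4198
  Lecture, Low: 165×100/393 = 41.9847
  Flipped, High: 228×161/393 = 93.4046
  Flipped, Medium: 228×132/393 = 76.5802
  Flipped, Low: 228×100/393 = 58.0153
Contributions (O − E)²/E:
  (67 − 67.5954)²/67.5954 = 0.0052
  (69 − 55.4198)²/55.4198 = 3.3277
  (29 − 41.9847)²/41.9847 = 4.0158
  (94 − 93.4046)²/93.4046 = 0.0038
  (63 − 76.5802)²/76.5802 = 2.4082
  (71 − 58.0153)²/58.0153 = 2.9062
χ² = 0.0052 + 3.3277 + 4.0158 + 0.0038 + 2.4082 + 2.9062 = 12.667
df = (2−1)(3−1) = 2. Since 12.667 > 4.605, reject the null hypothesis of independence at α = 0.1.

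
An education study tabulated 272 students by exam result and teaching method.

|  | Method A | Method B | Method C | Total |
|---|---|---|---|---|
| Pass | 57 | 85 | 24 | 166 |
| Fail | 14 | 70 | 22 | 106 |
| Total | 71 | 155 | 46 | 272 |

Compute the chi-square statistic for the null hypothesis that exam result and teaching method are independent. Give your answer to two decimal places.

15.08

Grand total N = 272.
Expected counts (row total × column total / N):
  Pass, Method A: 166×71/272 = 43.331
  Pass, Method B: 166×155/272 = 94.596
  Pass, Method C: 166×46/272 = 28.074
  Fail, Method A: 106×71/272 = 27.669
  Fail, Method B: 106×155/272 = 60.404
  Fail, Method C: 106×46/272 = 17.926
Contributions (O − E)²/E:
  (57 − 43.331)²/43.331 = 4.3120
  (85 − 94.596)²/94.596 = 0.9734
  (24 − 28.074)²/28.074 = 0.5912
  (14 − 27.669)²/27.669 = 6.7527
  (70 − 60.404)²/60.404 = 1.5245
  (22 − 17.926)²/17.926 = 0.9259
χ² = 4.3120 + 0.9734 + 0.5912 + 6.7527 + 1.5245 + 0.9259 = 15.08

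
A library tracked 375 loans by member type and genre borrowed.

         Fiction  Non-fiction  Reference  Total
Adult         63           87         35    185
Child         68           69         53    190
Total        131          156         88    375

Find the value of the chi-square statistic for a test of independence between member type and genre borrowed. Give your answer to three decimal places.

5.884

Grand total N = 375.
Expected counts (row total × column total / N):
  Adult, Fiction: 185×131/375 = 64.6267
  Adult, Non-fiction: 185×156/375 = 76.9600
  Adult, Reference: 185×88/375 = 43.4133
  Child, Fiction: 190×131/375 = 66.3733
  Child, Non-fiction: 190×156/375 = 79.0400
  Child, Reference: 190×88/375 = 44.5867
Contributions (O − E)²/E:
  (63 − 64.6267)²/64.6267 = 0.0409
  (87 − 76.9600)²/76.9600 = 1.3098
  (35 − 43.4133)²/43.4133 = 1.6305
  (68 − 66.3733)²/66.3733 = 0.0399
  (69 − 79.0400)²/79.0400 = 1.2753
  (53 − 44.5867)²/44.5867 = 1.5876
χ² = 0.0409 + 1.3098 + 1.6305 + 0.0399 + 1.2753 + 1.5876 = 5.884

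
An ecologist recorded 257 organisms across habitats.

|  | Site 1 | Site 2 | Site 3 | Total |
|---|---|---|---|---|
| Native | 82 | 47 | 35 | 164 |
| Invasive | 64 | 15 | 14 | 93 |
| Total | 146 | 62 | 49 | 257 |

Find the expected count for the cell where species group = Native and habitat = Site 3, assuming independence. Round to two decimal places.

Row total (Native) = 164; column total (Site 3) = 49; grand total N = 257.
Expected count = (row total × column total) / N = 164 × 49 / 257 = 31.27.

31.27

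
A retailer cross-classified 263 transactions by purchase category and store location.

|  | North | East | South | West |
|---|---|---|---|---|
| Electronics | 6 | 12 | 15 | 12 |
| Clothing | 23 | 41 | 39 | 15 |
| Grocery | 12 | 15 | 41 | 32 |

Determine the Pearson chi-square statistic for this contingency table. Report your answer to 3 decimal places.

Row totals: 45, 118, 100. Column totals: 41, 68, 95, 59. Grand total N = 263.
Expected counts (row total × column total / N):
  Electronics, North: 45×41/263 = 7.0152
  Electronics, East: 45×68/263 = 11.6350
  Electronics, South: 45×95/263 = 16.2548
  Electronics, West: 45×59/263 = 10.0951
  Clothing, North: 118×41/263 = 18.3954
  Clothing, East: 118×68/263 = 30.5095
  Clothing, South: 118×95/263 = 42.6236
  Clothing, West: 118×59/263 = 26.4715
  Grocery, North: 100×41/263 = 15.5894
  Grocery, East: 100×68/263 = 25.8555
  Grocery, South: 100×95/263 = 36.1217
  Grocery, West: 100×59/263 = 22.4335
Contributions (O − E)²/E:
  (6 − 7.0152)²/7.0152 = 0.1469
  (12 − 11.6350)²/11.6350 = 0.0115
  (15 − 16.2548)²/16.2548 = 0.0969
  (12 − 10.0951)²/10.0951 = 0.3594
  (23 − 18.3954)²/18.3954 = 1.1526
  (41 − 30.5095)²/30.5095 = 3.6071
  (39 − 42.6236)²/42.6236 = 0.3081
  (15 − 26.4715)²/26.4715 = 4.9712
  (12 − 15.5894)²/15.5894 = 0.8264
  (15 − 25.8555)²/25.8555 = 4.5577
  (41 − 36.1217)²/36.1217 = 0.6588
  (32 − 22.4335)²/22.4335 = 4.0795
χ² = 0.1469 + 0.0115 + 0.0969 + 0.3594 + 1.1526 + 3.6071 + 0.3081 + 4.9712 + 0.8264 + 4.5577 + 0.6588 + 4.0795 = 20.776

20.776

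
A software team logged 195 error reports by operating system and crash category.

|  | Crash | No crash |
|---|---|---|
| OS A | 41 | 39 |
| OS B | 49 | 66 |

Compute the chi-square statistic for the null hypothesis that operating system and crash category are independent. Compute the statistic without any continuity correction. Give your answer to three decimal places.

1.418

Row totals: 80, 115. Column totals: 90, 105. Grand total N = 195.
Expected counts (row total × column total / N):
  OS A, Crash: 80×90/195 = 36.9231
  OS A, No crash: 80×105/195 = 43.0769
  OS B, Crash: 115×90/195 = 53.0769
  OS B, No crash: 115×105/195 = 61.9231
Contributions (O − E)²/E:
  (41 − 36.9231)²/36.9231 = 0.4502
  (39 − 43.0769)²/43.0769 = 0.3858
  (49 − 53.0769)²/53.0769 = 0.3132
  (66 − 61.9231)²/61.9231 = 0.2684
χ² = 0.4502 + 0.3858 + 0.3132 + 0.2684 = 1.418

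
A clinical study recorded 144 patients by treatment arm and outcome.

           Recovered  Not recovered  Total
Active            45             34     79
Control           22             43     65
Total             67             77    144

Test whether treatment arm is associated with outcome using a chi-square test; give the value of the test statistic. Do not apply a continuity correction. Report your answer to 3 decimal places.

7.659

Grand total N = 144.
Expected counts (row total × column total / N):
  Active, Recovered: 79×67/144 = 36.7569
  Active, Not recovered: 79×77/144 = 42.2431
  Control, Recovered: 65×67/144 = 30.2431
  Control, Not recovered: 65×77/144 = 34.7569
Contributions (O − E)²/E:
  (45 − 36.7569)²/36.7569 = 1.8486
  (34 − 42.2431)²/42.2431 = 1.6085
  (22 − 30.2431)²/30.2431 = 2.2468
  (43 − 34.7569)²/34.7569 = 1.9550
χ² = 1.8486 + 1.6085 + 2.2468 + 1.9550 = 7.659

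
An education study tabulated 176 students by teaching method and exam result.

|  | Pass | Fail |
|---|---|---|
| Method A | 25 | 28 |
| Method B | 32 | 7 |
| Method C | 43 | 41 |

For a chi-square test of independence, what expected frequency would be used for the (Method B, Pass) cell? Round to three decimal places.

Row total (Method B) = 39; column total (Pass) = 100; grand total N = 176.
Expected count = (row total × column total) / N = 39 × 100 / 176 = 22.159.

22.159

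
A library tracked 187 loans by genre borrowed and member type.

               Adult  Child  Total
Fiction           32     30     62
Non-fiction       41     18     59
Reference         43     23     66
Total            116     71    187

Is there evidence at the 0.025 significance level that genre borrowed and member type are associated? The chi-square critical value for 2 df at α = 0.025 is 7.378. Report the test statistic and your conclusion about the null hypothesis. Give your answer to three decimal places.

4.524; fail to reject H₀

Grand total N = 187.
Expected counts (row total × column total / N):
  Fiction, Adult: 62×116/187 = 38.4599
  Fiction, Child: 62×71/187 = 23.5401
  Non-fiction, Adult: 59×116/187 = 36.5989
  Non-fiction, Child: 59×71/187 = 22.4011
  Reference, Adult: 66×116/187 = 40.9412
  Reference, Child: 66×71/187 = 25.0588
Contributions (O − E)²/E:
  (32 − 38.4599)²/38.4599 = 1.0850
  (30 − 23.5401)²/23.5401 = 1.7727
  (41 − 36.5989)²/36.5989 = 0.5292
  (18 − 22.4011)²/22.4011 = 0.8647
  (43 − 40.9412)²/40.9412 = 0.1035
  (23 − 25.0588)²/25.0588 = 0.1691
χ² = 1.0850 + 1.7727 + 0.5292 + 0.8647 + 0.1035 + 0.1691 = 4.524
df = (3−1)(2−1) = 2. Since 4.524 < 7.378, fail to reject the null hypothesis of independence at α = 0.025.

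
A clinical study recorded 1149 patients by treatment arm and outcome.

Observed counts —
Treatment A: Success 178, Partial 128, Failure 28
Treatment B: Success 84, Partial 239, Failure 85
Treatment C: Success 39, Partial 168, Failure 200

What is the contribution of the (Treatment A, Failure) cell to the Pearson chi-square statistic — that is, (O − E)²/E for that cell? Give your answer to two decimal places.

Row total (Treatment A) = 334; column total (Failure) = 313; N = 1149.
Expected count E = 334 × 313 / 1149 = 90.985.
Contribution = (O − E)²/E = (28 − 90.985)² / 90.985 = 43.60.

43.60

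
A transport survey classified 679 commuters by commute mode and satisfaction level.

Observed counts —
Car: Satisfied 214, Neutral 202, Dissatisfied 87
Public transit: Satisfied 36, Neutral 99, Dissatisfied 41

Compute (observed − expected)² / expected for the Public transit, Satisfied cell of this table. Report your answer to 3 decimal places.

12.801

Row total (Public transit) = 176; column total (Satisfied) = 250; N = 679.
Expected count E = 176 × 250 / 679 = 64.8012.
Contribution = (O − E)²/E = (36 − 64.8012)² / 64.8012 = 12.801.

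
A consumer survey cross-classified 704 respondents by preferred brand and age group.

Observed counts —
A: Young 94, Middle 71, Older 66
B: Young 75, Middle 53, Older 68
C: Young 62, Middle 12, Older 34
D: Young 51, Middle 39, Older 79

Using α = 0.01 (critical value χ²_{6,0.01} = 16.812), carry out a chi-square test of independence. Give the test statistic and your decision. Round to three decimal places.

Row totals: 231, 196, 108, 169. Column totals: 282, 175, 247. Grand total N = 704.
Expected counts (row total × column total / N):
  A, Young: 231×282/704 = 92.5312
  A, Middle: 231×175/704 = 57.4219
  A, Older: 231×247/704 = 81.0469
  B, Young: 196×282/704 = 78.5114
  B, Middle: 196×175/704 = 48.7216
  B, Older: 196×247/704 = 68.7670
  C, Young: 108×282/704 = 43.2614
  C, Middle: 108×175/704 = 26.8466
  C, Older: 108×247/704 = 37.8920
  D, Young: 169×282/704 = 67.6960
  D, Middle: 169×175/704 = 42.0099
  D, Older: 169×247/704 = 59.2940
Contributions (O − E)²/E:
  (94 − 92.5312)²/92.5312 = 0.0233
  (71 − 57.4219)²/57.4219 = 3.2107
  (66 − 81.0469)²/81.0469 = 2.7936
  (75 − 78.5114)²/78.5114 = 0.1570
  (53 − 48.7216)²/48.7216 = 0.3757
  (68 − 68.7670)²/68.7670 = 0.0086
  (62 − 43.2614)²/43.2614 = 8.1166
  (12 − 26.8466)²/26.8466 = 8.2104
  (34 − 37.8920)²/37.8920 = 0.3998
  (51 − 67.6960)²/67.6960 = 4.1178
  (39 − 42.0099)²/42.0099 = 0.2157
  (79 − 59.2940)²/59.2940 = 6.5492
χ² = 0.0233 + 3.2107 + 2.7936 + 0.1570 + 0.3757 + 0.0086 + 8.1166 + 8.2104 + 0.3998 + 4.1178 + 0.2157 + 6.5492 = 34.178
df = (4−1)(3−1) = 6. Since 34.178 > 16.812, reject the null hypothesis of independence at α = 0.01.

34.178; reject H₀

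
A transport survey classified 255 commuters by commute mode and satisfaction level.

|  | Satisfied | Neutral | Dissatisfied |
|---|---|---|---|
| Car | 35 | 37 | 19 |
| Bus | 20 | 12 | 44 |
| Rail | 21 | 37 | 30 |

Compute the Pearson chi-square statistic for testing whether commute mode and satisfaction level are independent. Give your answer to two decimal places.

Row totals: 91, 76, 88. Column totals: 76, 86, 93. Grand total N = 255.
Expected counts (row total × column total / N):
  Car, Satisfied: 91×76/255 = 27.122
  Car, Neutral: 91×86/255 = 30.690
  Car, Dissatisfied: 91×93/255 = 33.188
  Bus, Satisfied: 76×76/255 = 22.651
  Bus, Neutral: 76×86/255 = 25.631
  Bus, Dissatisfied: 76×93/255 = 27.718
  Rail, Satisfied: 88×76/255 = 26.227
  Rail, Neutral: 88×86/255 = 29.678
  Rail, Dissatisfied: 88×93/255 = 32.094
Contributions (O − E)²/E:
  (35 − 27.122)²/27.122 = 2.2883
  (37 − 30.690)²/30.690 = 1.2974
  (19 − 33.188)²/33.188 = 6.0654
  (20 − 22.651)²/22.651 = 0.3103
  (12 − 25.631)²/25.631 = 7.2492
  (44 − 27.718)²/27.718 = 9.5643
  (21 − 26.227)²/26.227 = 1.0417
  (37 − 29.678)²/29.678 = 1.8064
  (30 − 32.094)²/32.094 = 0.1366
χ² = 2.2883 + 1.2974 + 6.0654 + 0.3103 + 7.2492 + 9.5643 + 1.0417 + 1.8064 + 0.1366 = 29.76

29.76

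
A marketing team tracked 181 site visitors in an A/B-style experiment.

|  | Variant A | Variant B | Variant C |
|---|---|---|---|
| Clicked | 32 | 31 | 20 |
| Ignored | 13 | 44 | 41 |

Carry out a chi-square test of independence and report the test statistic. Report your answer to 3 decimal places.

16.374

Row totals: 83, 98. Column totals: 45, 75, 61. Grand total N = 181.
Expected counts (row total × column total / N):
  Clicked, Variant A: 83×45/181 = 20.6354
  Clicked, Variant B: 83×75/181 = 34.3923
  Clicked, Variant C: 83×61/181 = 27.9724
  Ignored, Variant A: 98×45/181 = 24.3646
  Ignored, Variant B: 98×75/181 = 40.6077
  Ignored, Variant C: 98×61/181 = 33.0276
Contributions (O − E)²/E:
  (32 − 20.6354)²/20.6354 = 6.2589
  (31 − 34.3923)²/34.3923 = 0.3346
  (20 − 27.9724)²/27.9724 = 2.2722
  (13 − 24.3646)²/24.3646 = 5.3009
  (44 − 40.6077)²/40.6077 = 0.2834
  (41 − 33.0276)²/33.0276 = 1.9244
χ² = 6.2589 + 0.3346 + 2.2722 + 5.3009 + 0.2834 + 1.9244 = 16.374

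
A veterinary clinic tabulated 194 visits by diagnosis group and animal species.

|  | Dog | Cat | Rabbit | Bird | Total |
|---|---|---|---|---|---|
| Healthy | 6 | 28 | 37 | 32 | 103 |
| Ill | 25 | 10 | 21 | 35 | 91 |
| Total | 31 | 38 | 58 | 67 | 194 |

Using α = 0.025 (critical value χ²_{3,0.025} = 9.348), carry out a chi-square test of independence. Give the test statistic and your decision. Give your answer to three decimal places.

24.069; reject H₀

Grand total N = 194.
Expected counts (row total × column total / N):
  Healthy, Dog: 103×31/194 = 16.45876
  Healthy, Cat: 103×38/194 = 20.17526
  Healthy, Rabbit: 103×58/194 = 30.79381
  Healthy, Bird: 103×67/194 = 35.57216
  Ill, Dog: 91×31/194 = 14.54124
  Ill, Cat: 91×38/194 = 17.82474
  Ill, Rabbit: 91×58/194 = 27.20619
  Ill, Bird: 91×67/194 = 31.42784
Contributions (O − E)²/E:
  (6 − 16.45876)²/16.45876 = 6.6460
  (28 − 20.17526)²/20.17526 = 3.0347
  (37 − 30.79381)²/30.79381 = 1.2508
  (32 − 35.57216)²/35.57216 = 0.3587
  (25 − 14.54124)²/14.54124 = 7.5224
  (10 − 17.82474)²/17.82474 = 3.4349
  (21 − 27.20619)²/27.20619 = 1.4157
  (35 − 31.42784)²/31.42784 = 0.4060
χ² = 6.6460 + 3.0347 + 1.2508 + 0.3587 + 7.5224 + 3.4349 + 1.4157 + 0.4060 = 24.069
df = (2−1)(4−1) = 3. Since 24.069 > 9.348, reject the null hypothesis of independence at α = 0.025.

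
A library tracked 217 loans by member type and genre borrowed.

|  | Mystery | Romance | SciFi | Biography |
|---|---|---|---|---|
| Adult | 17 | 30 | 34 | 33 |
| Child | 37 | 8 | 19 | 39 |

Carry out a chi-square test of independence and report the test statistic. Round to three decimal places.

Row totals: 114, 103. Column totals: 54, 38, 53, 72. Grand total N = 217.
Expected counts (row total × column total / N):
  Adult, Mystery: 114×54/217 = 28.3687
  Adult, Romance: 114×38/217 = 19.9631
  Adult, SciFi: 114×53/217 = 27.8433
  Adult, Biography: 114×72/217 = 37.8249
  Child, Mystery: 103×54/217 = 25.6313
  Child, Romance: 103×38/217 = 18.0369
  Child, SciFi: 103×53/217 = 25.1567
  Child, Biography: 103×72/217 = 34.1751
Contributions (O − E)²/E:
  (17 − 28.3687)²/28.3687 = 4.5560
  (30 − 19.9631)²/19.9631 = 5.0463
  (34 − 27.8433)²/27.8433 = 1.3614
  (33 − 37.8249)²/37.8249 = 0.6155
  (37 − 25.6313)²/25.6313 = 5.0426
  (8 − 18.0369)²/18.0369 = 5.5852
  (19 − 25.1567)²/25.1567 = 1.5068
  (39 − 34.1751)²/34.1751 = 0.6812
χ² = 4.5560 + 5.0463 + 1.3614 + 0.6155 + 5.0426 + 5.5852 + 1.5068 + 0.6812 = 24.395

24.395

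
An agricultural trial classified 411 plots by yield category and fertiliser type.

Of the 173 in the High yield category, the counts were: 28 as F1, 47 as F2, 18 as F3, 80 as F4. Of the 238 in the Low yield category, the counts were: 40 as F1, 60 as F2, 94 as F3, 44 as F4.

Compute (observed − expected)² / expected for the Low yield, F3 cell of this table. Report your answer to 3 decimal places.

13.096

Row total (Low yield) = 238; column total (F3) = 112; N = 411.
Expected count E = 238 × 112 / 411 = 64.8564.
Contribution = (O − E)²/E = (94 − 64.8564)² / 64.8564 = 13.096.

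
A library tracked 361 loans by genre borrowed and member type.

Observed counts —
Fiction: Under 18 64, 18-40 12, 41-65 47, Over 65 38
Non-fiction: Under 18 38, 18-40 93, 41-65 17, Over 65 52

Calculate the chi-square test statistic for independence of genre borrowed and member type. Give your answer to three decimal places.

82.098

Row totals: 161, 200. Column totals: 102, 105, 64, 90. Grand total N = 361.
Expected counts (row total × column total / N):
  Fiction, Under 18: 161×102/361 = 45.49030
  Fiction, 18-40: 161×105/361 = 46.82825
  Fiction, 41-65: 161×64/361 = 28.54294
  Fiction, Over 65: 161×90/361 = 40.13850
  Non-fiction, Under 18: 200×102/361 = 56.50970
  Non-fiction, 18-40: 200×105/361 = 58.17175
  Non-fiction, 41-65: 200×64/361 = 35.45706
  Non-fiction, Over 65: 200×90/361 = 49.86150
Contributions (O − E)²/E:
  (64 − 45.49030)²/45.49030 = 7.5315
  (12 − 46.82825)²/46.82825 = 25.9033
  (47 − 28.54294)²/28.54294 = 11.9351
  (38 − 40.13850)²/40.13850 = 0.1139
  (38 − 56.50970)²/56.50970 = 6.0628
  (93 − 58.17175)²/58.17175 = 20.8522
  (17 − 35.45706)²/35.45706 = 9.6078
  (52 − 49.86150)²/49.86150 = 0.0917
χ² = 7.5315 + 25.9033 + 11.9351 + 0.1139 + 6.0628 + 20.8522 + 9.6078 + 0.0917 = 82.098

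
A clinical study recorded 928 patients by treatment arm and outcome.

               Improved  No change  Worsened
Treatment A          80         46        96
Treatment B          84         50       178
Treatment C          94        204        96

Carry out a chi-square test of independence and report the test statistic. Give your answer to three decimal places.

Row totals: 222, 312, 394. Column totals: 258, 300, 370. Grand total N = 928.
Expected counts (row total × column total / N):
  Treatment A, Improved: 222×258/928 = 61.7198
  Treatment A, No change: 222×300/928 = 71.7672
  Treatment A, Worsened: 222×370/928 = 88.5129
  Treatment B, Improved: 312×258/928 = 86.7414
  Treatment B, No change: 312×300/928 = 100.8621
  Treatment B, Worsened: 312×370/928 = 124.3966
  Treatment C, Improved: 394×258/928 = 109.5388
  Treatment C, No change: 394×300/928 = 127.3707
  Treatment C, Worsened: 394×370/928 = 157.0905
Contributions (O − E)²/E:
  (80 − 61.7198)²/61.7198 = 5.4142
  (46 − 71.7672)²/71.7672 = 9.2514
  (96 − 88.5129)²/88.5129 = 0.6333
  (84 − 86.7414)²/86.7414 = 0.0866
  (50 − 100.8621)²/100.8621 = 25.6484
  (178 − 124.3966)²/124.3966 = 23.0981
  (94 − 109.5388)²/109.5388 = 2.2043
  (204 − 127.3707)²/127.3707 = 46.1020
  (96 − 157.0905)²/157.0905 = 23.7573
χ² = 5.4142 + 9.2514 + 0.6333 + 0.0866 + 25.6484 + 23.0981 + 2.2043 + 46.1020 + 23.7573 = 136.196

136.196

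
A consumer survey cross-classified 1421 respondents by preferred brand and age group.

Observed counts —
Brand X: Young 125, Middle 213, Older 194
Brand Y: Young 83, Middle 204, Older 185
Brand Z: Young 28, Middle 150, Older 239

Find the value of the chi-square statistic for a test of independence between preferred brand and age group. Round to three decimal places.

69.326

Row totals: 532, 472, 417. Column totals: 236, 567, 618. Grand total N = 1421.
Expected counts (row total × column total / N):
  Brand X, Young: 532×236/1421 = 88.3547
  Brand X, Middle: 532×567/1421 = 212.2759
  Brand X, Older: 532×618/1421 = 231.3695
  Brand Y, Young: 472×236/1421 = 78.3899
  Brand Y, Middle: 472×567/1421 = 188.3350
  Brand Y, Older: 472×618/1421 = 205.2752
  Brand Z, Young: 417×236/1421 = 69.2555
  Brand Z, Middle: 417×567/1421 = 166.3892
  Brand Z, Older: 417×618/1421 = 181.3554
Contributions (O − E)²/E:
  (125 − 88.3547)²/88.3547 = 15.1987
  (213 − 212.2759)²/212.2759 = 0.0025
  (194 − 231.3695)²/231.3695 = 6.0357
  (83 − 78.3899)²/78.3899 = 0.2711
  (204 − 188.3350)²/188.3350 = 1.3030
  (185 − 205.2752)²/205.2752 = 2.0026
  (28 − 69.2555)²/69.2555 = 24.5759
  (150 − 166.3892)²/166.3892 = 1.6143
  (239 − 181.3554)²/181.3554 = 18.3226
χ² = 15.1987 + 0.0025 + 6.0357 + 0.2711 + 1.3030 + 2.0026 + 24.5759 + 1.6143 + 18.3226 = 69.326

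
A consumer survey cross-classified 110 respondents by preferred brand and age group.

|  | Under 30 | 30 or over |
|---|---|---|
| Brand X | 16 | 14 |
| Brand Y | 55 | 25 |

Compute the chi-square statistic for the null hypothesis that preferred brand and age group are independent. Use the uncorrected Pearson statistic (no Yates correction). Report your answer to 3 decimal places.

2.266

Row totals: 30, 80. Column totals: 71, 39. Grand total N = 110.
Expected counts (row total × column total / N):
  Brand X, Under 30: 30×71/110 = 19.3636
  Brand X, 30 or over: 30×39/110 = 10.6364
  Brand Y, Under 30: 80×71/110 = 51.6364
  Brand Y, 30 or over: 80×39/110 = 28.3636
Contributions (O − E)²/E:
  (16 − 19.3636)²/19.3636 = 0.5843
  (14 − 10.6364)²/10.6364 = 1.0637
  (55 − 51.6364)²/51.6364 = 0.2191
  (25 − 28.3636)²/28.3636 = 0.3989
χ² = 0.5843 + 1.0637 + 0.2191 + 0.3989 = 2.266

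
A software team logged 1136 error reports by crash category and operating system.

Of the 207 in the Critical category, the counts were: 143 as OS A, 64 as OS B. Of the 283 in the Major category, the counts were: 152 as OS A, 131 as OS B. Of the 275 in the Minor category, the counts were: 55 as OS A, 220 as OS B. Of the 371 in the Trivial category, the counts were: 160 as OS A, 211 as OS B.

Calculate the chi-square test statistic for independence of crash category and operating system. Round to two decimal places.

127.20

Row totals: 207, 283, 275, 371. Column totals: 510, 626. Grand total N = 1136.
Expected counts (row total × column total / N):
  Critical, OS A: 207×510/1136 = 92.931
  Critical, OS B: 207×626/1136 = 114.069
  Major, OS A: 283×510/1136 = 127.051
  Major, OS B: 283×626/1136 = 155.949
  Minor, OS A: 275×510/1136 = 123.460
  Minor, OS B: 275×626/1136 = 151.540
  Trivial, OS A: 371×510/1136 = 166.558
  Trivial, OS B: 371×626/1136 = 204.442
Contributions (O − E)²/E:
  (143 − 92.931)²/92.931 = 26.9760
  (64 − 114.069)²/114.069 = 21.9771
  (152 − 127.051)²/127.051 = 4.8992
  (131 − 155.949)²/155.949 = 3.9914
  (55 − 123.460)²/123.460 = 37.9619
  (220 − 151.540)²/151.540 = 30.9276
  (160 − 166.558)²/166.558 = 0.2582
  (211 − 204.442)²/204.442 = 0.2104
χ² = 26.9760 + 21.9771 + 4.8992 + 3.9914 + 37.9619 + 30.9276 + 0.2582 + 0.2104 = 127.20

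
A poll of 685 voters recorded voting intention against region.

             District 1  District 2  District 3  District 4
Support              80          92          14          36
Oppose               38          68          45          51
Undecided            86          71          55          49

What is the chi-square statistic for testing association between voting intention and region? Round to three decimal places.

Row totals: 222, 202, 261. Column totals: 204, 231, 114, 136. Grand total N = 685.
Expected counts (row total × column total / N):
  Support, District 1: 222×204/685 = 66.1139
  Support, District 2: 222×231/685 = 74.8642
  Support, District 3: 222×114/685 = 36.9460
  Support, District 4: 222×136/685 = 44.0759
  Oppose, District 1: 202×204/685 = 60.1577
  Oppose, District 2: 202×231/685 = 68.1197
  Oppose, District 3: 202×114/685 = 33.6175
  Oppose, District 4: 202×136/685 = 40.1051
  Undecided, District 1: 261×204/685 = 77.7285
  Undecided, District 2: 261×231/685 = 88.0161
  Undecided, District 3: 261×114/685 = 43.4365
  Undecided, District 4: 261×136/685 = 51.8190
Contributions (O − E)²/E:
  (80 − 66.1139)²/66.1139 = 2.9165
  (92 − 74.8642)²/74.8642 = 3.9222
  (14 − 36.9460)²/36.9460 = 14.2510
  (36 − 44.0759)²/44.0759 = 1.4797
  (38 − 60.1577)²/60.1577 = 8.1613
  (68 − 68.1197)²/68.1197 = 0.0002
  (45 − 33.6175)²/33.6175 = 3.8540
  (51 − 40.1051)²/40.1051 = 2.9597
  (86 − 77.7285)²/77.7285 = 0.8802
  (71 − 88.0161)²/88.0161 = 3.2897
  (55 − 43.4365)²/43.4365 = 3.0784
  (49 − 51.8190)²/51.8190 = 0.1534
χ² = 2.9165 + 3.9222 + 14.2510 + 1.4797 + 8.1613 + 0.0002 + 3.8540 + 2.9597 + 0.8802 + 3.2897 + 3.0784 + 0.1534 = 44.946

44.946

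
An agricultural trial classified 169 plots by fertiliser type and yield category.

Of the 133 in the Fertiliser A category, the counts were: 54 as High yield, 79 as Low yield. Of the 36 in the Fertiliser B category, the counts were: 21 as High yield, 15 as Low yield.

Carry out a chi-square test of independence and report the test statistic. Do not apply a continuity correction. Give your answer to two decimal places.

Row totals: 133, 36. Column totals: 75, 94. Grand total N = 169.
Expected counts (row total × column total / N):
  Fertiliser A, High yield: 133×75/169 = 59.024
  Fertiliser A, Low yield: 133×94/169 = 73.976
  Fertiliser B, High yield: 36×75/169 = 15.976
  Fertiliser B, Low yield: 36×94/169 = 20.024
Contributions (O − E)²/E:
  (54 − 59.024)²/59.024 = 0.4276
  (79 − 73.976)²/73.976 = 0.3412
  (21 − 15.976)²/15.976 = 1.5799
  (15 − 20.024)²/20.024 = 1.2605
χ² = 0.4276 + 0.3412 + 1.5799 + 1.2605 = 3.61

3.61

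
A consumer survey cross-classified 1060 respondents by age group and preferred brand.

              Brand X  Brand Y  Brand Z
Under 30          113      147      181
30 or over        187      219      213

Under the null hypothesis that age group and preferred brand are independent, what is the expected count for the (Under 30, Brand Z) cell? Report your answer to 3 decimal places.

Row total (Under 30) = 441; column total (Brand Z) = 394; grand total N = 1060.
Expected count = (row total × column total) / N = 441 × 394 / 1060 = 163.919.

163.919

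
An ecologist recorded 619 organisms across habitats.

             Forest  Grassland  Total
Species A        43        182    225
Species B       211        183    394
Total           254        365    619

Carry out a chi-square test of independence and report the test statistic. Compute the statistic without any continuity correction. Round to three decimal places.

Grand total N = 619.
Expected counts (row total × column total / N):
  Species A, Forest: 225×254/619 = 92.3263
  Species A, Grassland: 225×365/619 = 132.6737
  Species B, Forest: 394×254/619 = 161.6737
  Species B, Grassland: 394×365/619 = 232.3263
Contributions (O − E)²/E:
  (43 − 92.3263)²/92.3263 = 26.3531
  (182 − 132.6737)²/132.6737 = 18.3389
  (211 − 161.6737)²/161.6737 = 15.0493
  (183 − 232.3263)²/232.3263 = 10.4727
χ² = 26.3531 + 18.3389 + 15.0493 + 10.4727 = 70.214

70.214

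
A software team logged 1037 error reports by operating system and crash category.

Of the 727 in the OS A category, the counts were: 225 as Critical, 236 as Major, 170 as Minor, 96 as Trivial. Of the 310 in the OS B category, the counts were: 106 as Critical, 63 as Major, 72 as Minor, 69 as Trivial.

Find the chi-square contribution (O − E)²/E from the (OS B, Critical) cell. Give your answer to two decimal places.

0.50

Row total (OS B) = 310; column total (Critical) = 331; N = 1037.
Expected count E = 310 × 331 / 1037 = 98.949.
Contribution = (O − E)²/E = (106 − 98.949)² / 98.949 = 0.50.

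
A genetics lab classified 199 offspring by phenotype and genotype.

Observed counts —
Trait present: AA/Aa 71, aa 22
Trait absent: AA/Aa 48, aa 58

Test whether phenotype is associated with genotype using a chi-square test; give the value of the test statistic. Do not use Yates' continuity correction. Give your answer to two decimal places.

Row totals: 93, 106. Column totals: 119, 80. Grand total N = 199.
Expected counts (row total × column total / N):
  Trait present, AA/Aa: 93×119/199 = 55.613
  Trait present, aa: 93×80/199 = 37.387
  Trait absent, AA/Aa: 106×119/199 = 63.387
  Trait absent, aa: 106×80/199 = 42.613
Contributions (O − E)²/E:
  (71 − 55.613)²/55.613 = 4.2573
  (22 − 37.387)²/37.387 = 6.3327
  (48 − 63.387)²/63.387 = 3.7351
  (58 − 42.613)²/42.613 = 5.5560
χ² = 4.2573 + 6.3327 + 3.7351 + 5.5560 = 19.88

19.88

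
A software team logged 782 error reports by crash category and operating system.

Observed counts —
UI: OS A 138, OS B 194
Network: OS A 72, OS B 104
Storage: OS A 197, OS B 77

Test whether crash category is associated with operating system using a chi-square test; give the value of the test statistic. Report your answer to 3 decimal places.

Row totals: 332, 176, 274. Column totals: 407, 375. Grand total N = 782.
Expected counts (row total × column total / N):
  UI, OS A: 332×407/782 = 172.7928
  UI, OS B: 332×375/782 = 159.2072
  Network, OS A: 176×407/782 = 91.6010
  Network, OS B: 176×375/782 = 84.3990
  Storage, OS A: 274×407/782 = 142.6061
  Storage, OS B: 274×375/782 = 131.3939
Contributions (O − E)²/E:
  (138 − 172.7928)²/172.7928 = 7.0057
  (194 − 159.2072)²/159.2072 = 7.6035
  (72 − 91.6010)²/91.6010 = 4.1943
  (104 − 84.3990)²/84.3990 = 4.5522
  (197 − 142.6061)²/142.6061 = 20.7473
  (77 − 131.3939)²/131.3939 = 22.5178
χ² = 7.0057 + 7.6035 + 4.1943 + 4.5522 + 20.7473 + 22.5178 = 66.621

66.621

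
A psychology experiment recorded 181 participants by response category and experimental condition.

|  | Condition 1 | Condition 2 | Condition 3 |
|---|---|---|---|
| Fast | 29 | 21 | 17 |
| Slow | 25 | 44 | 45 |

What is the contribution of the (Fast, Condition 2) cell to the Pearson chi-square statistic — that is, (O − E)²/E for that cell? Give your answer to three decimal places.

Row total (Fast) = 67; column total (Condition 2) = 65; N = 181.
Expected count E = 67 × 65 / 181 = 24.0608.
Contribution = (O − E)²/E = (21 − 24.0608)² / 24.0608 = 0.389.

0.389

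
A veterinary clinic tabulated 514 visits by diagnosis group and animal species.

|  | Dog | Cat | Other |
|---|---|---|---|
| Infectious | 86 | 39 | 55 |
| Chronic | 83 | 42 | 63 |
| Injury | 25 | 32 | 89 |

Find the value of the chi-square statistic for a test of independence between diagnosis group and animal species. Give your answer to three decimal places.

Row totals: 180, 188, 146. Column totals: 194, 113, 207. Grand total N = 514.
Expected counts (row total × column total / N):
  Infectious, Dog: 180×194/514 = 67.9377
  Infectious, Cat: 180×113/514 = 39.5720
  Infectious, Other: 180×207/514 = 72.4903
  Chronic, Dog: 188×194/514 = 70.9572
  Chronic, Cat: 188×113/514 = 41.3307
  Chronic, Other: 188×207/514 = 75.7121
  Injury, Dog: 146×194/514 = 55.1051
  Injury, Cat: 146×113/514 = 32.0973
  Injury, Other: 146×207/514 = 58.7977
Contributions (O − E)²/E:
  (86 − 67.9377)²/67.9377 = 4.8021
  (39 − 39.5720)²/39.5720 = 0.0083
  (55 − 72.4903)²/72.4903 = 4.2200
  (83 − 70.9572)²/70.9572 = 2.0439
  (42 − 41.3307)²/41.3307 = 0.0108
  (63 − 75.7121)²/75.7121 = 2.1344
  (25 − 55.1051)²/55.1051 = 16.4471
  (32 − 32.0973)²/32.0973 = 0.0003
  (89 − 58.7977)²/58.7977 = 15.5139
χ² = 4.8021 + 0.0083 + 4.2200 + 2.0439 + 0.0108 + 2.1344 + 16.4471 + 0.0003 + 15.5139 = 45.181

45.181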